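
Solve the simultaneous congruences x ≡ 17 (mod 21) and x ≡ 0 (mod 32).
416

Using Chinese Remainder Theorem:
M = 21 × 32 = 672
M1 = 32, M2 = 21
y1 = 32^(-1) mod 21 = 2
y2 = 21^(-1) mod 32 = 29
x = (17×32×2 + 0×21×29) mod 672 = 416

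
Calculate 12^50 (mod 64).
0

Repeated squaring. Binary of 50 = 110010.
12^1 ≡ 12 (mod 64); 12^2 ≡ 16 (mod 64); 12^4 ≡ 0 (mod 64); 12^8 ≡ 0 (mod 64); 12^16 ≡ 0 (mod 64); 12^32 ≡ 0 (mod 64)
12^50 = 12^2 × 12^16 × 12^32 ≡ 0 (mod 64)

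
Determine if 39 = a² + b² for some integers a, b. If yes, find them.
Not possible

Factorization: 39 = 3 × 13
By Fermat: n is sum of two squares iff every prime p ≡ 3 (mod 4) appears to even power.
Prime(s) ≡ 3 (mod 4) with odd exponent: [(3, 1)]
Therefore 39 cannot be expressed as a² + b².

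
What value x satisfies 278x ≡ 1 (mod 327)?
20

gcd(278, 327) = 1, so the inverse exists.
Extended Euclidean algorithm on (327, 278):
327 = 1 × 278 + 49  ⟹  49 = (1)·327 + (-1)·278
278 = 5 × 49 + 33  ⟹  33 = (-5)·327 + (6)·278
49 = 1 × 33 + 16  ⟹  16 = (6)·327 + (-7)·278
33 = 2 × 16 + 1  ⟹  1 = (-17)·327 + (20)·278
So (20)·278 ≡ 1 (mod 327), i.e. 278^(-1) ≡ 20 (mod 327).
Check: 278 × 20 = 5560 ≡ 1 (mod 327)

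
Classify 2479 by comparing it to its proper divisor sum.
deficient

Proper divisors of 2479: sum = 1 + 37 + 67 = 105
Since 105 < 2479, 2479 is deficient.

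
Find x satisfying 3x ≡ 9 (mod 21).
x ≡ 3 (mod 7)

gcd(3, 21) = 3, which divides 9, so solutions exist.
Divide through by 3: x ≡ 3 (mod 7).
The coefficient of x is now 1, so x ≡ 3 (mod 7).
Check: 3 × 3 = 9 ≡ 9 (mod 21).
x ≡ 3 (mod 7), giving 3 solutions mod 21.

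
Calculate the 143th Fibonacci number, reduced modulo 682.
13

Matrix identity: Q^n = [[F_(n+1), F_n], [F_n, F_(n-1)]] with Q = [[1,1],[1,0]].
n = 143 = 10001111₂. Square-and-multiply, entries mod 682:
Q^1 = [[1,1],[1,0]]
Q^2 = (Q^1)² = [[2,1],[1,1]]
Q^4 = (Q^2)² = [[5,3],[3,2]]
Q^8 = (Q^4)² = [[34,21],[21,13]]
Q^17 = (Q^8)²·Q = [[538,233],[233,305]]
Q^35 = (Q^17)²·Q = [[8,5],[5,3]]
Q^71 = (Q^35)²·Q = [[144,89],[89,55]]
Q^143 = (Q^71)²·Q = [[674,13],[13,661]]
F_143 mod 682 = Q^143[0][1] = 13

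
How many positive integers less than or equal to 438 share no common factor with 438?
144

438 = 2 × 3 × 73
φ(n) = n × ∏(1 - 1/p) for each prime p dividing n
φ(438) = 438 × (1 - 1/2) × (1 - 1/3) × (1 - 1/73) = 144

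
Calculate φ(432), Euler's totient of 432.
144

432 = 2^4 × 3^3
φ(n) = n × ∏(1 - 1/p) for each prime p dividing n
φ(432) = 432 × (1 - 1/2) × (1 - 1/3) = 144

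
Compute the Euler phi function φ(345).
176

345 = 3 × 5 × 23
φ(n) = n × ∏(1 - 1/p) for each prime p dividing n
φ(345) = 345 × (1 - 1/3) × (1 - 1/5) × (1 - 1/23) = 176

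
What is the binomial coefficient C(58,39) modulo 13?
4

Using Lucas' theorem:
Write n=58 and k=39 in base 13:
n in base 13: [4, 6]
k in base 13: [3, 0]
C(58,39) mod 13 = ∏ C(n_i, k_i) mod 13
Digit binomials (mod 13): C(4,3) = 4; C(6,0) = 1
Product: 4 × 1 = 4 ≡ 4 (mod 13)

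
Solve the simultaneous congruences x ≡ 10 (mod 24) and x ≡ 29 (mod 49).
274

Using Chinese Remainder Theorem:
M = 24 × 49 = 1176
M1 = 49, M2 = 24
y1 = 49^(-1) mod 24 = 1
y2 = 24^(-1) mod 49 = 47
x = (10×49×1 + 29×24×47) mod 1176 = 274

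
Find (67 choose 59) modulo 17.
1

Using Lucas' theorem:
Write n=67 and k=59 in base 17:
n in base 17: [3, 16]
k in base 17: [3, 8]
C(67,59) mod 17 = ∏ C(n_i, k_i) mod 17
Digit binomials (mod 17): C(3,3) = 1; C(16,8) = 12870 ≡ 1
Product: 1 × 1 = 1 ≡ 1 (mod 17)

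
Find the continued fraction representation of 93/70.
[1; 3, 23]

Euclidean algorithm steps:
93 = 1 × 70 + 23
70 = 3 × 23 + 1
23 = 23 × 1 + 0
Continued fraction: [1; 3, 23]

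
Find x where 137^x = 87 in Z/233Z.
153

Baby-step giant-step with step n = ⌈√233⌉ = 16.
Baby steps 137^j mod 233 (j:value) for j=0..15: 0:1, 1:137, 2:129, 3:198, 4:98, 5:145, 6:60, 7:65, 8:51, 9:230, 10:55, 11:79, 12:105, 13:172, 14:31, 15:53.
Giant-step multiplier: 137^(-16) ≡ 137^(232-16) = 137^216 ≡ 92 (mod 233).
Giant steps γ_i = 87·92^i mod 233: γ_0=87, γ_1=82, γ_2=88, γ_3=174, γ_4=164, γ_5=176, γ_6=115, γ_7=95, γ_8=119, γ_9=230 (in table at j=9).
x = i·n + j = 9·16 + 9 = 153.
Check: 137^153 ≡ 87 (mod 233).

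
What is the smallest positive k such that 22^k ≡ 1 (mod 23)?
2

23 is prime, so ord(22) divides φ(23) = 22.
Divisors of 22: 1, 2, 11, 22.
Repeated squaring: 22^1 ≡ 22, 22^2 ≡ 1, 22^4 ≡ 1, 22^8 ≡ 1, 22^16 ≡ 1 (mod 23).
Test 22^d mod 23 for each divisor d in increasing order:
22^1 ≡ 22
22^2 ≡ 1  ← first divisor giving 1
The order is 2.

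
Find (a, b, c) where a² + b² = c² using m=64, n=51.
(1495, 6528, 6697)

Euclid's formula: a = m² - n², b = 2mn, c = m² + n²
m = 64, n = 51
a = 64² - 51² = 4096 - 2601 = 1495
b = 2 × 64 × 51 = 6528
c = 64² + 51² = 4096 + 2601 = 6697
Verification: 1495² + 6528² = 2235025 + 42614784 = 44849809 = 6697² ✓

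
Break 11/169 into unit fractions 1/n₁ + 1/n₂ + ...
1/16 + 1/387 + 1/209290 + 1/109505550960

Greedy algorithm:
11/169: ceiling(169/11) = 16, use 1/16
7/2704: ceiling(2704/7) = 387, use 1/387
5/1046448: ceiling(1046448/5) = 209290, use 1/209290
1/109505550960: ceiling(109505550960/1) = 109505550960, use 1/109505550960
Result: 11/169 = 1/16 + 1/387 + 1/209290 + 1/109505550960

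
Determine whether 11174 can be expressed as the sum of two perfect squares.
Not possible

Factorization: 11174 = 2 × 37 × 151
By Fermat: n is sum of two squares iff every prime p ≡ 3 (mod 4) appears to even power.
Prime(s) ≡ 3 (mod 4) with odd exponent: [(151, 1)]
Therefore 11174 cannot be expressed as a² + b².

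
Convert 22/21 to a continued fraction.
[1; 21]

Euclidean algorithm steps:
22 = 1 × 21 + 1
21 = 21 × 1 + 0
Continued fraction: [1; 21]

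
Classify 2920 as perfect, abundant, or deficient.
abundant

Proper divisors of 2920: sum = 1 + 2 + 4 + 5 + 8 + 10 + 20 + 40 + 73 + 146 + 292 + 365 + 584 + 730 + 1460 = 3740
Since 3740 > 2920, 2920 is abundant.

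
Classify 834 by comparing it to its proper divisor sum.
abundant

Proper divisors of 834: sum = 1 + 2 + 3 + 6 + 139 + 278 + 417 = 846
Since 846 > 834, 834 is abundant.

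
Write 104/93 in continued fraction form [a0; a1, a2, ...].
[1; 8, 2, 5]

Euclidean algorithm steps:
104 = 1 × 93 + 11
93 = 8 × 11 + 5
11 = 2 × 5 + 1
5 = 5 × 1 + 0
Continued fraction: [1; 8, 2, 5]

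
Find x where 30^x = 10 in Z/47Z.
17

Baby-step giant-step with step n = ⌈√47⌉ = 7.
Baby steps 30^j mod 47 (j:value) for j=0..6: 0:1, 1:30, 2:7, 3:22, 4:2, 5:13, 6:14.
Giant-step multiplier: 30^(-7) ≡ 30^(46-7) = 30^39 ≡ 31 (mod 47).
Giant steps γ_i = 10·31^i mod 47: γ_0=10, γ_1=28, γ_2=22 (in table at j=3).
x = i·n + j = 2·7 + 3 = 17.
Check: 30^17 ≡ 10 (mod 47).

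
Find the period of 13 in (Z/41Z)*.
40

41 is prime, so ord(13) divides φ(41) = 40.
Divisors of 40: 1, 2, 4, 5, 8, 10, 20, 40.
Repeated squaring: 13^1 ≡ 13, 13^2 ≡ 5, 13^4 ≡ 25, 13^8 ≡ 10, 13^16 ≡ 18, 13^32 ≡ 37 (mod 41).
Test 13^d mod 41 for each divisor d in increasing order:
13^1 ≡ 13
13^2 ≡ 5
13^4 ≡ 25
13^5 = 13^4·13^1 ≡ 38
13^8 ≡ 10
13^10 = 13^8·13^2 ≡ 9
13^20 = 13^16·13^4 ≡ 40
13^40 = 13^32·13^8 ≡ 1  ← first divisor giving 1
The order is 40.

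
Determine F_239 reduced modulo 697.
165

Matrix identity: Q^n = [[F_(n+1), F_n], [F_n, F_(n-1)]] with Q = [[1,1],[1,0]].
n = 239 = 11101111₂. Square-and-multiply, entries mod 697:
Q^1 = [[1,1],[1,0]]
Q^3 = (Q^1)²·Q = [[3,2],[2,1]]
Q^7 = (Q^3)²·Q = [[21,13],[13,8]]
Q^14 = (Q^7)² = [[610,377],[377,233]]
Q^29 = (Q^14)²·Q = [[519,540],[540,676]]
Q^59 = (Q^29)²·Q = [[451,573],[573,575]]
Q^119 = (Q^59)²·Q = [[246,616],[616,327]]
Q^239 = (Q^119)²·Q = [[451,165],[165,286]]
F_239 mod 697 = Q^239[0][1] = 165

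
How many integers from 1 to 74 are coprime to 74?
36

74 = 2 × 37
φ(n) = n × ∏(1 - 1/p) for each prime p dividing n
φ(74) = 74 × (1 - 1/2) × (1 - 1/37) = 36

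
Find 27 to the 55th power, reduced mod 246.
243

Repeated squaring. Binary of 55 = 110111.
27^1 ≡ 27 (mod 246); 27^2 ≡ 237 (mod 246); 27^4 ≡ 81 (mod 246); 27^8 ≡ 165 (mod 246); 27^16 ≡ 165 (mod 246); 27^32 ≡ 165 (mod 246)
27^55 = 27^1 × 27^2 × 27^4 × 27^16 × 27^32 ≡ 243 (mod 246)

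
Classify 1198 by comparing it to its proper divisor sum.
deficient

Proper divisors of 1198: sum = 1 + 2 + 599 = 602
Since 602 < 1198, 1198 is deficient.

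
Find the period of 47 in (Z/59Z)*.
58

59 is prime, so ord(47) divides φ(59) = 58.
Divisors of 58: 1, 2, 29, 58.
Repeated squaring: 47^1 ≡ 47, 47^2 ≡ 26, 47^4 ≡ 27, 47^8 ≡ 21, 47^16 ≡ 28, 47^32 ≡ 17 (mod 59).
Test 47^d mod 59 for each divisor d in increasing order:
47^1 ≡ 47
47^2 ≡ 26
47^29 = 47^16·47^8·47^4·47^1 ≡ 58
47^58 = 47^32·47^16·47^8·47^2 ≡ 1  ← first divisor giving 1
The order is 58.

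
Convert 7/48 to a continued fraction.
[0; 6, 1, 6]

Euclidean algorithm steps:
7 = 0 × 48 + 7
48 = 6 × 7 + 6
7 = 1 × 6 + 1
6 = 6 × 1 + 0
Continued fraction: [0; 6, 1, 6]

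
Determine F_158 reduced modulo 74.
45

Matrix identity: Q^n = [[F_(n+1), F_n], [F_n, F_(n-1)]] with Q = [[1,1],[1,0]].
n = 158 = 10011110₂. Square-and-multiply, entries mod 74:
Q^1 = [[1,1],[1,0]]
Q^2 = (Q^1)² = [[2,1],[1,1]]
Q^4 = (Q^2)² = [[5,3],[3,2]]
Q^9 = (Q^4)²·Q = [[55,34],[34,21]]
Q^19 = (Q^9)²·Q = [[31,37],[37,68]]
Q^39 = (Q^19)²·Q = [[73,36],[36,37]]
Q^79 = (Q^39)²·Q = [[3,39],[39,38]]
Q^158 = (Q^79)² = [[50,45],[45,5]]
F_158 mod 74 = Q^158[0][1] = 45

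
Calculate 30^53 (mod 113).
16

Repeated squaring. Binary of 53 = 110101.
30^1 ≡ 30 (mod 113); 30^2 ≡ 109 (mod 113); 30^4 ≡ 16 (mod 113); 30^8 ≡ 30 (mod 113); 30^16 ≡ 109 (mod 113); 30^32 ≡ 16 (mod 113)
30^53 = 30^1 × 30^4 × 30^16 × 30^32 ≡ 16 (mod 113)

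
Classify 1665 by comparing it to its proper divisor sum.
deficient

Proper divisors of 1665: sum = 1 + 3 + 5 + 9 + 15 + 37 + 45 + 111 + 185 + 333 + 555 = 1299
Since 1299 < 1665, 1665 is deficient.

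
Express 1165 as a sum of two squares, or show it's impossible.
3² + 34² (a=3, b=34)

Factorization: 1165 = 5 × 233
By Fermat: n is sum of two squares iff every prime p ≡ 3 (mod 4) appears to even power.
All primes ≡ 3 (mod 4) appear to even power.
Search a = 0, 1, 2, … for 1165 - a² a perfect square: first hit at a = 3: 1165 - 9 = 1156 = 34².
1165 = 3² + 34² = 9 + 1156 ✓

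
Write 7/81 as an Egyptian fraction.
1/12 + 1/324

Greedy algorithm:
7/81: ceiling(81/7) = 12, use 1/12
1/324: ceiling(324/1) = 324, use 1/324
Result: 7/81 = 1/12 + 1/324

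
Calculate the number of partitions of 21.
792

p(n) counts ways to write n as a sum of positive integers (order ignored).
Euler's pentagonal recurrence: p(k) = p(k-1) + p(k-2) - p(k-5) - p(k-7) + p(k-12) + p(k-15) - ... (offsets j(3j∓1)/2, signs ++--, p(0)=1, p(<0)=0).
DP table for k = 0..20: p(0)=1, p(1)=1, p(2)=2, p(3)=3, p(4)=5, p(5)=7, p(6)=11, p(7)=15, p(8)=22, p(9)=30, p(10)=42, p(11)=56, p(12)=77, p(13)=101, p(14)=135, p(15)=176, p(16)=231, p(17)=297, p(18)=385, p(19)=490, p(20)=627.
Final step: p(21) = p(20) + p(19) - p(16) - p(14) + p(9) + p(6)
= 627 + 490 - 231 - 135 + 30 + 11
= 792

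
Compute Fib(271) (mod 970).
249

Matrix identity: Q^n = [[F_(n+1), F_n], [F_n, F_(n-1)]] with Q = [[1,1],[1,0]].
n = 271 = 100001111₂. Square-and-multiply, entries mod 970:
Q^1 = [[1,1],[1,0]]
Q^2 = (Q^1)² = [[2,1],[1,1]]
Q^4 = (Q^2)² = [[5,3],[3,2]]
Q^8 = (Q^4)² = [[34,21],[21,13]]
Q^16 = (Q^8)² = [[627,17],[17,610]]
Q^33 = (Q^16)²·Q = [[257,568],[568,659]]
Q^67 = (Q^33)²·Q = [[71,673],[673,368]]
Q^135 = (Q^67)²·Q = [[697,130],[130,567]]
Q^271 = (Q^135)²·Q = [[639,249],[249,390]]
F_271 mod 970 = Q^271[0][1] = 249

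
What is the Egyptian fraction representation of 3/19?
1/7 + 1/67 + 1/8911

Greedy algorithm:
3/19: ceiling(19/3) = 7, use 1/7
2/133: ceiling(133/2) = 67, use 1/67
1/8911: ceiling(8911/1) = 8911, use 1/8911
Result: 3/19 = 1/7 + 1/67 + 1/8911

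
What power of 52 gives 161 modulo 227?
168

Baby-step giant-step with step n = ⌈√227⌉ = 16.
Baby steps 52^j mod 227 (j:value) for j=0..15: 0:1, 1:52, 2:207, 3:95, 4:173, 5:143, 6:172, 7:91, 8:192, 9:223, 10:19, 11:80, 12:74, 13:216, 14:109, 15:220.
Giant-step multiplier: 52^(-16) ≡ 52^(226-16) = 52^210 ≡ 169 (mod 227).
Giant steps γ_i = 161·169^i mod 227: γ_0=161, γ_1=196, γ_2=209, γ_3=136, γ_4=57, γ_5=99, γ_6=160, γ_7=27, γ_8=23, γ_9=28, γ_10=192 (in table at j=8).
x = i·n + j = 10·16 + 8 = 168.
Check: 52^168 ≡ 161 (mod 227).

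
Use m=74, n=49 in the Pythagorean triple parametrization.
(3075, 7252, 7877)

Euclid's formula: a = m² - n², b = 2mn, c = m² + n²
m = 74, n = 49
a = 74² - 49² = 5476 - 2401 = 3075
b = 2 × 74 × 49 = 7252
c = 74² + 49² = 5476 + 2401 = 7877
Verification: 3075² + 7252² = 9455625 + 52591504 = 62047129 = 7877² ✓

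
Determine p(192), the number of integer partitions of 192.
1987276856363

p(n) counts ways to write n as a sum of positive integers (order ignored).
Euler's pentagonal recurrence: p(k) = p(k-1) + p(k-2) - p(k-5) - p(k-7) + p(k-12) + p(k-15) - ... (offsets j(3j∓1)/2, signs ++--, p(0)=1, p(<0)=0).
DP table for k = 0..191: p(0)=1, p(1)=1, p(2)=2, p(3)=3, p(4)=5, p(5)=7, p(6)=11, p(7)=15, p(8)=22, p(9)=30, p(10)=42, p(11)=56, p(12)=77, p(13)=101, p(14)=135, p(15)=176, p(16)=231, p(17)=297, p(18)=385, p(19)=490, p(20)=627, p(21)=792, p(22)=1002, p(23)=1255, p(24)=1575, p(25)=1958, p(26)=2436, p(27)=3010, p(28)=3718, p(29)=4565, p(30)=5604, p(31)=6842, p(32)=8349, p(33)=10143, p(34)=12310, p(35)=14883, p(36)=17977, p(37)=21637, p(38)=26015, p(39)=31185, p(40)=37338, p(41)=44583, p(42)=53174, p(43)=63261, p(44)=75175, p(45)=89134, p(46)=105558, p(47)=124754, p(48)=147273, p(49)=173525, p(50)=204226, p(51)=239943, p(52)=281589, p(53)=329931, p(54)=386155, p(55)=451276, p(56)=526823, p(57)=614154, p(58)=715220, p(59)=831820, p(60)=966467, p(61)=1121505, p(62)=1300156, p(63)=1505499, p(64)=1741630, p(65)=2012558, p(66)=2323520, p(67)=2679689, p(68)=3087735, p(69)=3554345, p(70)=4087968, p(71)=4697205, p(72)=5392783, p(73)=6185689, p(74)=7089500, p(75)=8118264, p(76)=9289091, p(77)=10619863, p(78)=12132164, p(79)=13848650, p(80)=15796476, p(81)=18004327, p(82)=20506255, p(83)=23338469, p(84)=26543660, p(85)=30167357, p(86)=34262962, p(87)=38887673, p(88)=44108109, p(89)=49995925, p(90)=56634173, p(91)=64112359, p(92)=72533807, p(93)=82010177, p(94)=92669720, p(95)=104651419, p(96)=118114304, p(97)=133230930, p(98)=150198136, p(99)=169229875, p(100)=190569292, p(101)=214481126, p(102)=241265379, p(103)=271248950, p(104)=304801365, p(105)=342325709, p(106)=384276336, p(107)=431149389, p(108)=483502844, p(109)=541946240, p(110)=607163746, p(111)=679903203, p(112)=761002156, p(113)=851376628, p(114)=952050665, p(115)=1064144451, p(116)=1188908248, p(117)=1327710076, p(118)=1482074143, p(119)=1653668665, p(120)=1844349560, p(121)=2056148051, p(122)=2291320912, p(123)=2552338241, p(124)=2841940500, p(125)=3163127352, p(126)=3519222692, p(127)=3913864295, p(128)=4351078600, p(129)=4835271870, p(130)=5371315400, p(131)=5964539504, p(132)=6620830889, p(133)=7346629512, p(134)=8149040695, p(135)=9035836076, p(136)=10015581680, p(137)=11097645016, p(138)=12292341831, p(139)=13610949895, p(140)=15065878135, p(141)=16670689208, p(142)=18440293320, p(143)=20390982757, p(144)=22540654445, p(145)=24908858009, p(146)=27517052599, p(147)=30388671978, p(148)=33549419497, p(149)=37027355200, p(150)=40853235313, p(151)=45060624582, p(152)=49686288421, p(153)=54770336324, p(154)=60356673280, p(155)=66493182097, p(156)=73232243759, p(157)=80630964769, p(158)=88751778802, p(159)=97662728555, p(160)=107438159466, p(161)=118159068427, p(162)=129913904637, p(163)=142798995930, p(164)=156919475295, p(165)=172389800255, p(166)=189334822579, p(167)=207890420102, p(168)=228204732751, p(169)=250438925115, p(170)=274768617130, p(171)=301384802048, p(172)=330495499613, p(173)=362326859895, p(174)=397125074750, p(175)=435157697830, p(176)=476715857290, p(177)=522115831195, p(178)=571701605655, p(179)=625846753120, p(180)=684957390936, p(181)=749474411781, p(182)=819876908323, p(183)=896684817527, p(184)=980462880430, p(185)=1071823774337, p(186)=1171432692373, p(187)=1280011042268, p(188)=1398341745571, p(189)=1527273599625, p(190)=1667727404093, p(191)=1820701100652.
Final step: p(192) = p(191) + p(190) - p(187) - p(185) + p(180) + p(177) - p(170) - p(166) + p(157) + p(152) - p(141) - p(135) + p(122) + p(115) - p(100) - p(92) + p(75) + p(66) - p(47) - p(37) + p(16) + p(5)
= 1820701100652 + 1667727404093 - 1280011042268 - 1071823774337 + 684957390936 + 522115831195 - 274768617130 - 189334822579 + 80630964769 + 49686288421 - 16670689208 - 9035836076 + 2291320912 + 1064144451 - 190569292 - 72533807 + 8118264 + 2323520 - 124754 - 21637 + 231 + 7
= 1987276856363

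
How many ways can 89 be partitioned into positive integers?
49995925

p(n) counts ways to write n as a sum of positive integers (order ignored).
Euler's pentagonal recurrence: p(k) = p(k-1) + p(k-2) - p(k-5) - p(k-7) + p(k-12) + p(k-15) - ... (offsets j(3j∓1)/2, signs ++--, p(0)=1, p(<0)=0).
DP table for k = 0..88: p(0)=1, p(1)=1, p(2)=2, p(3)=3, p(4)=5, p(5)=7, p(6)=11, p(7)=15, p(8)=22, p(9)=30, p(10)=42, p(11)=56, p(12)=77, p(13)=101, p(14)=135, p(15)=176, p(16)=231, p(17)=297, p(18)=385, p(19)=490, p(20)=627, p(21)=792, p(22)=1002, p(23)=1255, p(24)=1575, p(25)=1958, p(26)=2436, p(27)=3010, p(28)=3718, p(29)=4565, p(30)=5604, p(31)=6842, p(32)=8349, p(33)=10143, p(34)=12310, p(35)=14883, p(36)=17977, p(37)=21637, p(38)=26015, p(39)=31185, p(40)=37338, p(41)=44583, p(42)=53174, p(43)=63261, p(44)=75175, p(45)=89134, p(46)=105558, p(47)=124754, p(48)=147273, p(49)=173525, p(50)=204226, p(51)=239943, p(52)=281589, p(53)=329931, p(54)=386155, p(55)=451276, p(56)=526823, p(57)=614154, p(58)=715220, p(59)=831820, p(60)=966467, p(61)=1121505, p(62)=1300156, p(63)=1505499, p(64)=1741630, p(65)=2012558, p(66)=2323520, p(67)=2679689, p(68)=3087735, p(69)=3554345, p(70)=4087968, p(71)=4697205, p(72)=5392783, p(73)=6185689, p(74)=7089500, p(75)=8118264, p(76)=9289091, p(77)=10619863, p(78)=12132164, p(79)=13848650, p(80)=15796476, p(81)=18004327, p(82)=20506255, p(83)=23338469, p(84)=26543660, p(85)=30167357, p(86)=34262962, p(87)=38887673, p(88)=44108109.
Final step: p(89) = p(88) + p(87) - p(84) - p(82) + p(77) + p(74) - p(67) - p(63) + p(54) + p(49) - p(38) - p(32) + p(19) + p(12)
= 44108109 + 38887673 - 26543660 - 20506255 + 10619863 + 7089500 - 2679689 - 1505499 + 386155 + 173525 - 26015 - 8349 + 490 + 77
= 49995925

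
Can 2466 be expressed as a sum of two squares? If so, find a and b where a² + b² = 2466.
21² + 45² (a=21, b=45)

Factorization: 2466 = 2 × 3^2 × 137
By Fermat: n is sum of two squares iff every prime p ≡ 3 (mod 4) appears to even power.
All primes ≡ 3 (mod 4) appear to even power.
Search a = 0, 1, 2, … for 2466 - a² a perfect square: first hit at a = 21: 2466 - 441 = 2025 = 45².
2466 = 21² + 45² = 441 + 2025 ✓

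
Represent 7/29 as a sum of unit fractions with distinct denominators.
1/5 + 1/25 + 1/725

Greedy algorithm:
7/29: ceiling(29/7) = 5, use 1/5
6/145: ceiling(145/6) = 25, use 1/25
1/725: ceiling(725/1) = 725, use 1/725
Result: 7/29 = 1/5 + 1/25 + 1/725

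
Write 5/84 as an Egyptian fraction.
1/17 + 1/1428

Greedy algorithm:
5/84: ceiling(84/5) = 17, use 1/17
1/1428: ceiling(1428/1) = 1428, use 1/1428
Result: 5/84 = 1/17 + 1/1428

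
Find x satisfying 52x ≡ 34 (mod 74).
x ≡ 22 (mod 37)

gcd(52, 74) = 2, which divides 34, so solutions exist.
Divide through by 2: 26x ≡ 17 (mod 37).
Find 26^(-1) mod 37 by the extended Euclidean algorithm:
37 = 1 × 26 + 11  ⟹  11 = (1)·37 + (-1)·26
26 = 2 × 11 + 4  ⟹  4 = (-2)·37 + (3)·26
11 = 2 × 4 + 3  ⟹  3 = (5)·37 + (-7)·26
4 = 1 × 3 + 1  ⟹  1 = (-7)·37 + (10)·26
So (10)·26 ≡ 1 (mod 37), i.e. 26^(-1) ≡ 10 (mod 37).
x ≡ 10 × 17 = 170 ≡ 22 (mod 37).
Check: 52 × 22 = 1144 ≡ 34 (mod 74).
x ≡ 22 (mod 37), giving 2 solutions mod 74.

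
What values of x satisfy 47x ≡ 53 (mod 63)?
x ≡ 40 (mod 63)

gcd(47, 63) = 1, which divides 53, so solutions exist.
Find 47^(-1) mod 63 by the extended Euclidean algorithm:
63 = 1 × 47 + 16  ⟹  16 = (1)·63 + (-1)·47
47 = 2 × 16 + 15  ⟹  15 = (-2)·63 + (3)·47
16 = 1 × 15 + 1  ⟹  1 = (3)·63 + (-4)·47
So (-4)·47 ≡ 1 (mod 63), i.e. 47^(-1) ≡ -4 ≡ 59 (mod 63).
x ≡ 59 × 53 = 3127 ≡ 40 (mod 63).
Check: 47 × 40 = 1880 ≡ 53 (mod 63).
Unique solution: x ≡ 40 (mod 63)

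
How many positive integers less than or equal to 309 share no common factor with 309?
204

309 = 3 × 103
φ(n) = n × ∏(1 - 1/p) for each prime p dividing n
φ(309) = 309 × (1 - 1/3) × (1 - 1/103) = 204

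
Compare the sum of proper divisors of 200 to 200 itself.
abundant

Proper divisors of 200: sum = 1 + 2 + 4 + 5 + 8 + 10 + 20 + 25 + 40 + 50 + 100 = 265
Since 265 > 200, 200 is abundant.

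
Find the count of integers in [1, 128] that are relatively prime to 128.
64

128 = 2^7
φ(n) = n × ∏(1 - 1/p) for each prime p dividing n
φ(128) = 128 × (1 - 1/2) = 64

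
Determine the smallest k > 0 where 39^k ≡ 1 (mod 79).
78

79 is prime, so ord(39) divides φ(79) = 78.
Divisors of 78: 1, 2, 3, 6, 13, 26, 39, 78.
Repeated squaring: 39^1 ≡ 39, 39^2 ≡ 20, 39^4 ≡ 5, 39^8 ≡ 25, 39^16 ≡ 72, 39^32 ≡ 49, 39^64 ≡ 31 (mod 79).
Test 39^d mod 79 for each divisor d in increasing order:
39^1 ≡ 39
39^2 ≡ 20
39^3 = 39^2·39^1 ≡ 69
39^6 = 39^4·39^2 ≡ 21
39^13 = 39^8·39^4·39^1 ≡ 56
39^26 = 39^16·39^8·39^2 ≡ 55
39^39 = 39^32·39^4·39^2·39^1 ≡ 78
39^78 = 39^64·39^8·39^4·39^2 ≡ 1  ← first divisor giving 1
The order is 78.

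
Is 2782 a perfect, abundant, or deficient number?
deficient

Proper divisors of 2782: sum = 1 + 2 + 13 + 26 + 107 + 214 + 1391 = 1754
Since 1754 < 2782, 2782 is deficient.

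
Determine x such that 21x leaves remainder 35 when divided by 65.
x ≡ 45 (mod 65)

gcd(21, 65) = 1, which divides 35, so solutions exist.
Find 21^(-1) mod 65 by the extended Euclidean algorithm:
65 = 3 × 21 + 2  ⟹  2 = (1)·65 + (-3)·21
21 = 10 × 2 + 1  ⟹  1 = (-10)·65 + (31)·21
So (31)·21 ≡ 1 (mod 65), i.e. 21^(-1) ≡ 31 (mod 65).
x ≡ 31 × 35 = 1085 ≡ 45 (mod 65).
Check: 21 × 45 = 945 ≡ 35 (mod 65).
Unique solution: x ≡ 45 (mod 65)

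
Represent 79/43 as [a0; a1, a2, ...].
[1; 1, 5, 7]

Euclidean algorithm steps:
79 = 1 × 43 + 36
43 = 1 × 36 + 7
36 = 5 × 7 + 1
7 = 7 × 1 + 0
Continued fraction: [1; 1, 5, 7]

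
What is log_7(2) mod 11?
3

Baby-step giant-step with step n = ⌈√11⌉ = 4.
Baby steps 7^j mod 11 (j:value) for j=0..3: 0:1, 1:7, 2:5, 3:2.
h = 2 is already in the table at j=3, so x = 3.
Check: 7^3 ≡ 2 (mod 11).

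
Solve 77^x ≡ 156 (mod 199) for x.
55

Baby-step giant-step with step n = ⌈√199⌉ = 15.
Baby steps 77^j mod 199 (j:value) for j=0..14: 0:1, 1:77, 2:158, 3:27, 4:89, 5:87, 6:132, 7:15, 8:160, 9:181, 10:7, 11:141, 12:111, 13:189, 14:26.
Giant-step multiplier: 77^(-15) ≡ 77^(198-15) = 77^183 ≡ 83 (mod 199).
Giant steps γ_i = 156·83^i mod 199: γ_0=156, γ_1=13, γ_2=84, γ_3=7 (in table at j=10).
x = i·n + j = 3·15 + 10 = 55.
Check: 77^55 ≡ 156 (mod 199).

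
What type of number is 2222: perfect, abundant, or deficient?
deficient

Proper divisors of 2222: sum = 1 + 2 + 11 + 22 + 101 + 202 + 1111 = 1450
Since 1450 < 2222, 2222 is deficient.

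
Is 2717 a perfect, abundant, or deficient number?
deficient

Proper divisors of 2717: sum = 1 + 11 + 13 + 19 + 143 + 209 + 247 = 643
Since 643 < 2717, 2717 is deficient.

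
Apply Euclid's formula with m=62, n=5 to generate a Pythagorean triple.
(3819, 620, 3869)

Euclid's formula: a = m² - n², b = 2mn, c = m² + n²
m = 62, n = 5
a = 62² - 5² = 3844 - 25 = 3819
b = 2 × 62 × 5 = 620
c = 62² + 5² = 3844 + 25 = 3869
Verification: 3819² + 620² = 14584761 + 384400 = 14969161 = 3869² ✓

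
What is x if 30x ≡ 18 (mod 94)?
x ≡ 10 (mod 47)

gcd(30, 94) = 2, which divides 18, so solutions exist.
Divide through by 2: 15x ≡ 9 (mod 47).
Find 15^(-1) mod 47 by the extended Euclidean algorithm:
47 = 3 × 15 + 2  ⟹  2 = (1)·47 + (-3)·15
15 = 7 × 2 + 1  ⟹  1 = (-7)·47 + (22)·15
So (22)·15 ≡ 1 (mod 47), i.e. 15^(-1) ≡ 22 (mod 47).
x ≡ 22 × 9 = 198 ≡ 10 (mod 47).
Check: 30 × 10 = 300 ≡ 18 (mod 94).
x ≡ 10 (mod 47), giving 2 solutions mod 94.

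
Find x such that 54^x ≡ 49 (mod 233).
108

Baby-step giant-step with step n = ⌈√233⌉ = 16.
Baby steps 54^j mod 233 (j:value) for j=0..15: 0:1, 1:54, 2:120, 3:189, 4:187, 5:79, 6:72, 7:160, 8:19, 9:94, 10:183, 11:96, 12:58, 13:103, 14:203, 15:11.
Giant-step multiplier: 54^(-16) ≡ 54^(232-16) = 54^216 ≡ 71 (mod 233).
Giant steps γ_i = 49·71^i mod 233: γ_0=49, γ_1=217, γ_2=29, γ_3=195, γ_4=98, γ_5=201, γ_6=58 (in table at j=12).
x = i·n + j = 6·16 + 12 = 108.
Check: 54^108 ≡ 49 (mod 233).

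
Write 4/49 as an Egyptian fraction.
1/13 + 1/213 + 1/67841 + 1/9204734721

Greedy algorithm:
4/49: ceiling(49/4) = 13, use 1/13
3/637: ceiling(637/3) = 213, use 1/213
2/135681: ceiling(135681/2) = 67841, use 1/67841
1/9204734721: ceiling(9204734721/1) = 9204734721, use 1/9204734721
Result: 4/49 = 1/13 + 1/213 + 1/67841 + 1/9204734721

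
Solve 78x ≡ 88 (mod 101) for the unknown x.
x ≡ 84 (mod 101)

gcd(78, 101) = 1, which divides 88, so solutions exist.
Find 78^(-1) mod 101 by the extended Euclidean algorithm:
101 = 1 × 78 + 23  ⟹  23 = (1)·101 + (-1)·78
78 = 3 × 23 + 9  ⟹  9 = (-3)·101 + (4)·78
23 = 2 × 9 + 5  ⟹  5 = (7)·101 + (-9)·78
9 = 1 × 5 + 4  ⟹  4 = (-10)·101 + (13)·78
5 = 1 × 4 + 1  ⟹  1 = (17)·101 + (-22)·78
So (-22)·78 ≡ 1 (mod 101), i.e. 78^(-1) ≡ -22 ≡ 79 (mod 101).
x ≡ 79 × 88 = 6952 ≡ 84 (mod 101).
Check: 78 × 84 = 6552 ≡ 88 (mod 101).
Unique solution: x ≡ 84 (mod 101)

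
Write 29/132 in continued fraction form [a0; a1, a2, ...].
[0; 4, 1, 1, 4, 3]

Euclidean algorithm steps:
29 = 0 × 132 + 29
132 = 4 × 29 + 16
29 = 1 × 16 + 13
16 = 1 × 13 + 3
13 = 4 × 3 + 1
3 = 3 × 1 + 0
Continued fraction: [0; 4, 1, 1, 4, 3]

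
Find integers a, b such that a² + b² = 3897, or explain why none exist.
36² + 51² (a=36, b=51)

Factorization: 3897 = 3^2 × 433
By Fermat: n is sum of two squares iff every prime p ≡ 3 (mod 4) appears to even power.
All primes ≡ 3 (mod 4) appear to even power.
Search a = 0, 1, 2, … for 3897 - a² a perfect square: first hit at a = 36: 3897 - 1296 = 2601 = 51².
3897 = 36² + 51² = 1296 + 2601 ✓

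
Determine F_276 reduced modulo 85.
77

Matrix identity: Q^n = [[F_(n+1), F_n], [F_n, F_(n-1)]] with Q = [[1,1],[1,0]].
n = 276 = 100010100₂. Square-and-multiply, entries mod 85:
Q^1 = [[1,1],[1,0]]
Q^2 = (Q^1)² = [[2,1],[1,1]]
Q^4 = (Q^2)² = [[5,3],[3,2]]
Q^8 = (Q^4)² = [[34,21],[21,13]]
Q^17 = (Q^8)²·Q = [[34,67],[67,52]]
Q^34 = (Q^17)² = [[35,67],[67,53]]
Q^69 = (Q^34)²·Q = [[50,19],[19,31]]
Q^138 = (Q^69)² = [[56,9],[9,47]]
Q^276 = (Q^138)² = [[72,77],[77,80]]
F_276 mod 85 = Q^276[0][1] = 77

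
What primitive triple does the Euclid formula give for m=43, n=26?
(1173, 2236, 2525)

Euclid's formula: a = m² - n², b = 2mn, c = m² + n²
m = 43, n = 26
a = 43² - 26² = 1849 - 676 = 1173
b = 2 × 43 × 26 = 2236
c = 43² + 26² = 1849 + 676 = 2525
Verification: 1173² + 2236² = 1375929 + 4999696 = 6375625 = 2525² ✓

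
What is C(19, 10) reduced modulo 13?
0

Using Lucas' theorem:
Write n=19 and k=10 in base 13:
n in base 13: [1, 6]
k in base 13: [0, 10]
C(19,10) mod 13 = ∏ C(n_i, k_i) mod 13
Digit binomials (mod 13): C(1,0) = 1; C(6,10) = 0 (k_i > n_i)
Product: 1 × 0 = 0 ≡ 0 (mod 13)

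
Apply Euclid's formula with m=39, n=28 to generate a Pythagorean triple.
(737, 2184, 2305)

Euclid's formula: a = m² - n², b = 2mn, c = m² + n²
m = 39, n = 28
a = 39² - 28² = 1521 - 784 = 737
b = 2 × 39 × 28 = 2184
c = 39² + 28² = 1521 + 784 = 2305
Verification: 737² + 2184² = 543169 + 4769856 = 5313025 = 2305² ✓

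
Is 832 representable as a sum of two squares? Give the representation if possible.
16² + 24² (a=16, b=24)

Factorization: 832 = 2^6 × 13
By Fermat: n is sum of two squares iff every prime p ≡ 3 (mod 4) appears to even power.
All primes ≡ 3 (mod 4) appear to even power.
Search a = 0, 1, 2, … for 832 - a² a perfect square: first hit at a = 16: 832 - 256 = 576 = 24².
832 = 16² + 24² = 256 + 576 ✓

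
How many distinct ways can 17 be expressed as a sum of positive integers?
297

p(n) counts ways to write n as a sum of positive integers (order ignored).
Euler's pentagonal recurrence: p(k) = p(k-1) + p(k-2) - p(k-5) - p(k-7) + p(k-12) + p(k-15) - ... (offsets j(3j∓1)/2, signs ++--, p(0)=1, p(<0)=0).
DP table for k = 0..16: p(0)=1, p(1)=1, p(2)=2, p(3)=3, p(4)=5, p(5)=7, p(6)=11, p(7)=15, p(8)=22, p(9)=30, p(10)=42, p(11)=56, p(12)=77, p(13)=101, p(14)=135, p(15)=176, p(16)=231.
Final step: p(17) = p(16) + p(15) - p(12) - p(10) + p(5) + p(2)
= 231 + 176 - 77 - 42 + 7 + 2
= 297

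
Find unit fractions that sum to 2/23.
1/12 + 1/276

Greedy algorithm:
2/23: ceiling(23/2) = 12, use 1/12
1/276: ceiling(276/1) = 276, use 1/276
Result: 2/23 = 1/12 + 1/276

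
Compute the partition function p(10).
42

p(n) counts ways to write n as a sum of positive integers (order ignored).
Examples: 10; 9 + 1; 8 + 2; 8 + 1 + 1; 7 + 3; ... (42 total)
p(10) = 42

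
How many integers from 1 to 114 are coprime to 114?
36

114 = 2 × 3 × 19
φ(n) = n × ∏(1 - 1/p) for each prime p dividing n
φ(114) = 114 × (1 - 1/2) × (1 - 1/3) × (1 - 1/19) = 36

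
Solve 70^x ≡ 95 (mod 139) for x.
129

Baby-step giant-step with step n = ⌈√139⌉ = 12.
Baby steps 70^j mod 139 (j:value) for j=0..11: 0:1, 1:70, 2:35, 3:87, 4:113, 5:126, 6:63, 7:101, 8:120, 9:60, 10:30, 11:15.
Giant-step multiplier: 70^(-12) ≡ 70^(138-12) = 70^126 ≡ 65 (mod 139).
Giant steps γ_i = 95·65^i mod 139: γ_0=95, γ_1=59, γ_2=82, γ_3=48, γ_4=62, γ_5=138, γ_6=74, γ_7=84, γ_8=39, γ_9=33, γ_10=60 (in table at j=9).
x = i·n + j = 10·12 + 9 = 129.
Check: 70^129 ≡ 95 (mod 139).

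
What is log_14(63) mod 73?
45

Baby-step giant-step with step n = ⌈√73⌉ = 9.
Baby steps 14^j mod 73 (j:value) for j=0..8: 0:1, 1:14, 2:50, 3:43, 4:18, 5:33, 6:24, 7:44, 8:32.
Giant-step multiplier: 14^(-9) ≡ 14^(72-9) = 14^63 ≡ 22 (mod 73).
Giant steps γ_i = 63·22^i mod 73: γ_0=63, γ_1=72, γ_2=51, γ_3=27, γ_4=10, γ_5=1 (in table at j=0).
x = i·n + j = 5·9 + 0 = 45.
Check: 14^45 ≡ 63 (mod 73).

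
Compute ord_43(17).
21

43 is prime, so ord(17) divides φ(43) = 42.
Divisors of 42: 1, 2, 3, 6, 7, 14, 21, 42.
Repeated squaring: 17^1 ≡ 17, 17^2 ≡ 31, 17^4 ≡ 15, 17^8 ≡ 10, 17^16 ≡ 14, 17^32 ≡ 24 (mod 43).
Test 17^d mod 43 for each divisor d in increasing order:
17^1 ≡ 17
17^2 ≡ 31
17^3 = 17^2·17^1 ≡ 11
17^6 = 17^4·17^2 ≡ 35
17^7 = 17^4·17^2·17^1 ≡ 36
17^14 = 17^8·17^4·17^2 ≡ 6
17^21 = 17^16·17^4·17^1 ≡ 1  ← first divisor giving 1
The order is 21.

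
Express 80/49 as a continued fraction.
[1; 1, 1, 1, 2, 1, 1, 2]

Euclidean algorithm steps:
80 = 1 × 49 + 31
49 = 1 × 31 + 18
31 = 1 × 18 + 13
18 = 1 × 13 + 5
13 = 2 × 5 + 3
5 = 1 × 3 + 2
3 = 1 × 2 + 1
2 = 2 × 1 + 0
Continued fraction: [1; 1, 1, 1, 2, 1, 1, 2]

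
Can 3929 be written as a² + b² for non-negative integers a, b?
35² + 52² (a=35, b=52)

Factorization: 3929 = 3929
By Fermat: n is sum of two squares iff every prime p ≡ 3 (mod 4) appears to even power.
All primes ≡ 3 (mod 4) appear to even power.
Search a = 0, 1, 2, … for 3929 - a² a perfect square: first hit at a = 35: 3929 - 1225 = 2704 = 52².
3929 = 35² + 52² = 1225 + 2704 ✓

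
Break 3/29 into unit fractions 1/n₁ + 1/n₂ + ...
1/10 + 1/290

Greedy algorithm:
3/29: ceiling(29/3) = 10, use 1/10
1/290: ceiling(290/1) = 290, use 1/290
Result: 3/29 = 1/10 + 1/290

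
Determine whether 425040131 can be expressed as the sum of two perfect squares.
Not possible

Factorization: 425040131 = 61 × 191^3
By Fermat: n is sum of two squares iff every prime p ≡ 3 (mod 4) appears to even power.
Prime(s) ≡ 3 (mod 4) with odd exponent: [(191, 3)]
Therefore 425040131 cannot be expressed as a² + b².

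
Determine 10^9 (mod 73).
10

Repeated squaring. Binary of 9 = 1001.
10^1 ≡ 10 (mod 73); 10^2 ≡ 27 (mod 73); 10^4 ≡ 72 (mod 73); 10^8 ≡ 1 (mod 73)
10^9 = 10^1 × 10^8 ≡ 10 (mod 73)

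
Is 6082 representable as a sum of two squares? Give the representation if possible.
51² + 59² (a=51, b=59)

Factorization: 6082 = 2 × 3041
By Fermat: n is sum of two squares iff every prime p ≡ 3 (mod 4) appears to even power.
All primes ≡ 3 (mod 4) appear to even power.
Search a = 0, 1, 2, … for 6082 - a² a perfect square: first hit at a = 51: 6082 - 2601 = 3481 = 59².
6082 = 51² + 59² = 2601 + 3481 ✓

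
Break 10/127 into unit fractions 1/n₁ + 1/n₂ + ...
1/13 + 1/551 + 1/454851 + 1/413778409551

Greedy algorithm:
10/127: ceiling(127/10) = 13, use 1/13
3/1651: ceiling(1651/3) = 551, use 1/551
2/909701: ceiling(909701/2) = 454851, use 1/454851
1/413778409551: ceiling(413778409551/1) = 413778409551, use 1/413778409551
Result: 10/127 = 1/13 + 1/551 + 1/454851 + 1/413778409551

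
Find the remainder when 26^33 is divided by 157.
128

Repeated squaring. Binary of 33 = 100001.
26^1 ≡ 26 (mod 157); 26^2 ≡ 48 (mod 157); 26^4 ≡ 106 (mod 157); 26^8 ≡ 89 (mod 157); 26^16 ≡ 71 (mod 157); 26^32 ≡ 17 (mod 157)
26^33 = 26^1 × 26^32 ≡ 128 (mod 157)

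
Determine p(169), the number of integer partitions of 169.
250438925115

p(n) counts ways to write n as a sum of positive integers (order ignored).
Euler's pentagonal recurrence: p(k) = p(k-1) + p(k-2) - p(k-5) - p(k-7) + p(k-12) + p(k-15) - ... (offsets j(3j∓1)/2, signs ++--, p(0)=1, p(<0)=0).
DP table for k = 0..168: p(0)=1, p(1)=1, p(2)=2, p(3)=3, p(4)=5, p(5)=7, p(6)=11, p(7)=15, p(8)=22, p(9)=30, p(10)=42, p(11)=56, p(12)=77, p(13)=101, p(14)=135, p(15)=176, p(16)=231, p(17)=297, p(18)=385, p(19)=490, p(20)=627, p(21)=792, p(22)=1002, p(23)=1255, p(24)=1575, p(25)=1958, p(26)=2436, p(27)=3010, p(28)=3718, p(29)=4565, p(30)=5604, p(31)=6842, p(32)=8349, p(33)=10143, p(34)=12310, p(35)=14883, p(36)=17977, p(37)=21637, p(38)=26015, p(39)=31185, p(40)=37338, p(41)=44583, p(42)=53174, p(43)=63261, p(44)=75175, p(45)=89134, p(46)=105558, p(47)=124754, p(48)=147273, p(49)=173525, p(50)=204226, p(51)=239943, p(52)=281589, p(53)=329931, p(54)=386155, p(55)=451276, p(56)=526823, p(57)=614154, p(58)=715220, p(59)=831820, p(60)=966467, p(61)=1121505, p(62)=1300156, p(63)=1505499, p(64)=1741630, p(65)=2012558, p(66)=2323520, p(67)=2679689, p(68)=3087735, p(69)=3554345, p(70)=4087968, p(71)=4697205, p(72)=5392783, p(73)=6185689, p(74)=7089500, p(75)=8118264, p(76)=9289091, p(77)=10619863, p(78)=12132164, p(79)=13848650, p(80)=15796476, p(81)=18004327, p(82)=20506255, p(83)=23338469, p(84)=26543660, p(85)=30167357, p(86)=34262962, p(87)=38887673, p(88)=44108109, p(89)=49995925, p(90)=56634173, p(91)=64112359, p(92)=72533807, p(93)=82010177, p(94)=92669720, p(95)=104651419, p(96)=118114304, p(97)=133230930, p(98)=150198136, p(99)=169229875, p(100)=190569292, p(101)=214481126, p(102)=241265379, p(103)=271248950, p(104)=304801365, p(105)=342325709, p(106)=384276336, p(107)=431149389, p(108)=483502844, p(109)=541946240, p(110)=607163746, p(111)=679903203, p(112)=761002156, p(113)=851376628, p(114)=952050665, p(115)=1064144451, p(116)=1188908248, p(117)=1327710076, p(118)=1482074143, p(119)=1653668665, p(120)=1844349560, p(121)=2056148051, p(122)=2291320912, p(123)=2552338241, p(124)=2841940500, p(125)=3163127352, p(126)=3519222692, p(127)=3913864295, p(128)=4351078600, p(129)=4835271870, p(130)=5371315400, p(131)=5964539504, p(132)=6620830889, p(133)=7346629512, p(134)=8149040695, p(135)=9035836076, p(136)=10015581680, p(137)=11097645016, p(138)=12292341831, p(139)=13610949895, p(140)=15065878135, p(141)=16670689208, p(142)=18440293320, p(143)=20390982757, p(144)=22540654445, p(145)=24908858009, p(146)=27517052599, p(147)=30388671978, p(148)=33549419497, p(149)=37027355200, p(150)=40853235313, p(151)=45060624582, p(152)=49686288421, p(153)=54770336324, p(154)=60356673280, p(155)=66493182097, p(156)=73232243759, p(157)=80630964769, p(158)=88751778802, p(159)=97662728555, p(160)=107438159466, p(161)=118159068427, p(162)=129913904637, p(163)=142798995930, p(164)=156919475295, p(165)=172389800255, p(166)=189334822579, p(167)=207890420102, p(168)=228204732751.
Final step: p(169) = p(168) + p(167) - p(164) - p(162) + p(157) + p(154) - p(147) - p(143) + p(134) + p(129) - p(118) - p(112) + p(99) + p(92) - p(77) - p(69) + p(52) + p(43) - p(24) - p(14)
= 228204732751 + 207890420102 - 156919475295 - 129913904637 + 80630964769 + 60356673280 - 30388671978 - 20390982757 + 8149040695 + 4835271870 - 1482074143 - 761002156 + 169229875 + 72533807 - 10619863 - 3554345 + 281589 + 63261 - 1575 - 135
= 250438925115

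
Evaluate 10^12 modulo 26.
14

Repeated squaring. Binary of 12 = 1100.
10^1 ≡ 10 (mod 26); 10^2 ≡ 22 (mod 26); 10^4 ≡ 16 (mod 26); 10^8 ≡ 22 (mod 26)
10^12 = 10^4 × 10^8 ≡ 14 (mod 26)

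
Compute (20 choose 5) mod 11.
5

Using Lucas' theorem:
Write n=20 and k=5 in base 11:
n in base 11: [1, 9]
k in base 11: [0, 5]
C(20,5) mod 11 = ∏ C(n_i, k_i) mod 11
Digit binomials (mod 11): C(1,0) = 1; C(9,5) = 126 ≡ 5
Product: 1 × 5 = 5 ≡ 5 (mod 11)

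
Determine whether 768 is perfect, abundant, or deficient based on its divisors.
abundant

Proper divisors of 768: sum = 1 + 2 + 3 + 4 + 6 + 8 + 12 + 16 + ... + 128 + 192 + 256 + 384 (17 divisors) = 1276
Since 1276 > 768, 768 is abundant.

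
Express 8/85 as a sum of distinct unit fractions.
1/11 + 1/312 + 1/291720

Greedy algorithm:
8/85: ceiling(85/8) = 11, use 1/11
3/935: ceiling(935/3) = 312, use 1/312
1/291720: ceiling(291720/1) = 291720, use 1/291720
Result: 8/85 = 1/11 + 1/312 + 1/291720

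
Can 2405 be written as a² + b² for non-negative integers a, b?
2² + 49² (a=2, b=49)

Factorization: 2405 = 5 × 13 × 37
By Fermat: n is sum of two squares iff every prime p ≡ 3 (mod 4) appears to even power.
All primes ≡ 3 (mod 4) appear to even power.
Search a = 0, 1, 2, … for 2405 - a² a perfect square: first hit at a = 2: 2405 - 4 = 2401 = 49².
2405 = 2² + 49² = 4 + 2401 ✓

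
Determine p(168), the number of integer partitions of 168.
228204732751

p(n) counts ways to write n as a sum of positive integers (order ignored).
Euler's pentagonal recurrence: p(k) = p(k-1) + p(k-2) - p(k-5) - p(k-7) + p(k-12) + p(k-15) - ... (offsets j(3j∓1)/2, signs ++--, p(0)=1, p(<0)=0).
DP table for k = 0..167: p(0)=1, p(1)=1, p(2)=2, p(3)=3, p(4)=5, p(5)=7, p(6)=11, p(7)=15, p(8)=22, p(9)=30, p(10)=42, p(11)=56, p(12)=77, p(13)=101, p(14)=135, p(15)=176, p(16)=231, p(17)=297, p(18)=385, p(19)=490, p(20)=627, p(21)=792, p(22)=1002, p(23)=1255, p(24)=1575, p(25)=1958, p(26)=2436, p(27)=3010, p(28)=3718, p(29)=4565, p(30)=5604, p(31)=6842, p(32)=8349, p(33)=10143, p(34)=12310, p(35)=14883, p(36)=17977, p(37)=21637, p(38)=26015, p(39)=31185, p(40)=37338, p(41)=44583, p(42)=53174, p(43)=63261, p(44)=75175, p(45)=89134, p(46)=105558, p(47)=124754, p(48)=147273, p(49)=173525, p(50)=204226, p(51)=239943, p(52)=281589, p(53)=329931, p(54)=386155, p(55)=451276, p(56)=526823, p(57)=614154, p(58)=715220, p(59)=831820, p(60)=966467, p(61)=1121505, p(62)=1300156, p(63)=1505499, p(64)=1741630, p(65)=2012558, p(66)=2323520, p(67)=2679689, p(68)=3087735, p(69)=3554345, p(70)=4087968, p(71)=4697205, p(72)=5392783, p(73)=6185689, p(74)=7089500, p(75)=8118264, p(76)=9289091, p(77)=10619863, p(78)=12132164, p(79)=13848650, p(80)=15796476, p(81)=18004327, p(82)=20506255, p(83)=23338469, p(84)=26543660, p(85)=30167357, p(86)=34262962, p(87)=38887673, p(88)=44108109, p(89)=49995925, p(90)=56634173, p(91)=64112359, p(92)=72533807, p(93)=82010177, p(94)=92669720, p(95)=104651419, p(96)=118114304, p(97)=133230930, p(98)=150198136, p(99)=169229875, p(100)=190569292, p(101)=214481126, p(102)=241265379, p(103)=271248950, p(104)=304801365, p(105)=342325709, p(106)=384276336, p(107)=431149389, p(108)=483502844, p(109)=541946240, p(110)=607163746, p(111)=679903203, p(112)=761002156, p(113)=851376628, p(114)=952050665, p(115)=1064144451, p(116)=1188908248, p(117)=1327710076, p(118)=1482074143, p(119)=1653668665, p(120)=1844349560, p(121)=2056148051, p(122)=2291320912, p(123)=2552338241, p(124)=2841940500, p(125)=3163127352, p(126)=3519222692, p(127)=3913864295, p(128)=4351078600, p(129)=4835271870, p(130)=5371315400, p(131)=5964539504, p(132)=6620830889, p(133)=7346629512, p(134)=8149040695, p(135)=9035836076, p(136)=10015581680, p(137)=11097645016, p(138)=12292341831, p(139)=13610949895, p(140)=15065878135, p(141)=16670689208, p(142)=18440293320, p(143)=20390982757, p(144)=22540654445, p(145)=24908858009, p(146)=27517052599, p(147)=30388671978, p(148)=33549419497, p(149)=37027355200, p(150)=40853235313, p(151)=45060624582, p(152)=49686288421, p(153)=54770336324, p(154)=60356673280, p(155)=66493182097, p(156)=73232243759, p(157)=80630964769, p(158)=88751778802, p(159)=97662728555, p(160)=107438159466, p(161)=118159068427, p(162)=129913904637, p(163)=142798995930, p(164)=156919475295, p(165)=172389800255, p(166)=189334822579, p(167)=207890420102.
Final step: p(168) = p(167) + p(166) - p(163) - p(161) + p(156) + p(153) - p(146) - p(142) + p(133) + p(128) - p(117) - p(111) + p(98) + p(91) - p(76) - p(68) + p(51) + p(42) - p(23) - p(13)
= 207890420102 + 189334822579 - 142798995930 - 118159068427 + 73232243759 + 54770336324 - 27517052599 - 18440293320 + 7346629512 + 4351078600 - 1327710076 - 679903203 + 150198136 + 64112359 - 9289091 - 3087735 + 239943 + 53174 - 1255 - 101
= 228204732751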